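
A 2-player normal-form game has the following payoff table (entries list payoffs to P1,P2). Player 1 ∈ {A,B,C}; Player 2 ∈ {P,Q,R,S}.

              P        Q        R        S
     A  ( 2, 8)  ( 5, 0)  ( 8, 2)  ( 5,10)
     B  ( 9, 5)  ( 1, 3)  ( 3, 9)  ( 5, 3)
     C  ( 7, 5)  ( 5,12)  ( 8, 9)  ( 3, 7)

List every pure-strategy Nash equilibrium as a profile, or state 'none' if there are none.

PSNE = {(A,S), (C,Q)}

(A,P): not NE [P1→B gives 9>2; P2→S gives 10>8]
(A,Q): not NE [P2→S gives 10>0]
(A,R): not NE [P2→S gives 10>2]
(A,S): NE
(B,P): not NE [P2→R gives 9>5]
(B,Q): not NE [P1→C gives 5>1; P2→R gives 9>3]
(B,R): not NE [P1→C gives 8>3]
(B,S): not NE [P2→R gives 9>3]
(C,P): not NE [P1→B gives 9>7; P2→Q gives 12>5]
(C,Q): NE
(C,R): not NE [P2→Q gives 12>9]
(C,S): not NE [P1→B gives 5>3; P2→Q gives 12>7]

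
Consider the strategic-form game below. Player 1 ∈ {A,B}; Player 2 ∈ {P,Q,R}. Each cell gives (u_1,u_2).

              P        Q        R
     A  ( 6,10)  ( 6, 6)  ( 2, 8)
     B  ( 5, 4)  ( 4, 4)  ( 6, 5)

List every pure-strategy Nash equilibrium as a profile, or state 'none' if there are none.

Nash profiles: (A,P), (B,R)

(A,P): NE
(A,Q): not NE [P2→P gives 10>6]
(A,R): not NE [P1→B gives 6>2; P2→P gives 10>8]
(B,P): not NE [P1→A gives 6>5; P2→R gives 5>4]
(B,Q): not NE [P1→A gives 6>4; P2→R gives 5>4]
(B,R): NE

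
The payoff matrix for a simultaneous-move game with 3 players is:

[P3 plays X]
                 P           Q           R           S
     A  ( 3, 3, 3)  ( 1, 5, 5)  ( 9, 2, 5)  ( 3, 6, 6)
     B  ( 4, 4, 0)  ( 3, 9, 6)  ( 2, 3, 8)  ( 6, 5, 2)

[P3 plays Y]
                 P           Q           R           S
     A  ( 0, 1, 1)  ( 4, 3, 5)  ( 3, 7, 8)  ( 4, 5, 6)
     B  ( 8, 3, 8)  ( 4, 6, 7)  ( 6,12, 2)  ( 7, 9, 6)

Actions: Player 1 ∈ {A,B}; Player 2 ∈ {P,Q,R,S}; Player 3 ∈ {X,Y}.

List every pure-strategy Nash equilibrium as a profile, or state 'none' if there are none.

Equilibria: none

(A,P,X): not NE [P1→B gives 4>3; P2→S gives 6>3]
(A,P,Y): not NE [P1→B gives 8>0; P2→R gives 7>1; P3→X gives 3>1]
(A,Q,X): not NE [P1→B gives 3>1; P2→S gives 6>5]
(A,Q,Y): not NE [P2→R gives 7>3]
(A,R,X): not NE [P2→S gives 6>2; P3→Y gives 8>5]
(A,R,Y): not NE [P1→B gives 6>3]
(A,S,X): not NE [P1→B gives 6>3]
(A,S,Y): not NE [P1→B gives 7>4; P2→R gives 7>5]
(B,P,X): not NE [P2→Q gives 9>4; P3→Y gives 8>0]
(B,P,Y): not NE [P2→R gives 12>3]
(B,Q,X): not NE [P3→Y gives 7>6]
(B,Q,Y): not NE [P2→R gives 12>6]
(B,R,X): not NE [P1→A gives 9>2; P2→Q gives 9>3]
(B,R,Y): not NE [P3→X gives 8>2]
(B,S,X): not NE [P2→Q gives 9>5; P3→Y gives 6>2]
(B,S,Y): not NE [P2→R gives 12>9]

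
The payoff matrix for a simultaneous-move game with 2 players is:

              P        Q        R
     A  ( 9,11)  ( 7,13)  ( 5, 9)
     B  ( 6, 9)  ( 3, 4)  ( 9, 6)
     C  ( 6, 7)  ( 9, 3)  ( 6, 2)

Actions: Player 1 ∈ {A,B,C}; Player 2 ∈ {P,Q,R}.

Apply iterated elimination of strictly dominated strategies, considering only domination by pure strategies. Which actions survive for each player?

IESDS → P1:{A,C} P2:{P,Q}

P2 drop R (P beats it: A:11>9 B:9>6 C:7>2)
P1 drop B (A beats it: P:9>6 Q:7>3)
P1→{A,C} P2→{P,Q}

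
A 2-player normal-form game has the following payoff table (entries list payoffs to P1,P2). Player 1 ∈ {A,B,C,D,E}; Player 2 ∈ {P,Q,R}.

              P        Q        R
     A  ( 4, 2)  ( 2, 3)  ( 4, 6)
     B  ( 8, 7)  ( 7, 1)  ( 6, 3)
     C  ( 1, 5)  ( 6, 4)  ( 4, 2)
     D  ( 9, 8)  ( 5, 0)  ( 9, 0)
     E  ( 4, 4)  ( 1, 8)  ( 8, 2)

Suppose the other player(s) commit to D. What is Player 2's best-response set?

P2 best: {P}

u_2(P vs D) = 8
u_2(Q vs D) = 0
u_2(R vs D) = 0
max payoff 8 at {P}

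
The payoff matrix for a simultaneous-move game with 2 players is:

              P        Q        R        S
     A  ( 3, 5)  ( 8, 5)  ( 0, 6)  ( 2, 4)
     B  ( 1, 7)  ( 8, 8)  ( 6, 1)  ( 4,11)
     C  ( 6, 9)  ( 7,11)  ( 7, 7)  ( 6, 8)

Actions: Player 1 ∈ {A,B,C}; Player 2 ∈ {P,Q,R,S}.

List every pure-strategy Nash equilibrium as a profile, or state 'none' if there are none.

Equilibria: none

(A,P): not NE [P1→C gives 6>3; P2→R gives 6>5]
(A,Q): not NE [P2→R gives 6>5]
(A,R): not NE [P1→C gives 7>0]
(A,S): not NE [P1→C gives 6>2; P2→R gives 6>4]
(B,P): not NE [P1→C gives 6>1; P2→S gives 11>7]
(B,Q): not NE [P2→S gives 11>8]
(B,R): not NE [P1→C gives 7>6; P2→S gives 11>1]
(B,S): not NE [P1→C gives 6>4]
(C,P): not NE [P2→Q gives 11>9]
(C,Q): not NE [P1→B gives 8>7]
(C,R): not NE [P2→Q gives 11>7]
(C,S): not NE [P2→Q gives 11>8]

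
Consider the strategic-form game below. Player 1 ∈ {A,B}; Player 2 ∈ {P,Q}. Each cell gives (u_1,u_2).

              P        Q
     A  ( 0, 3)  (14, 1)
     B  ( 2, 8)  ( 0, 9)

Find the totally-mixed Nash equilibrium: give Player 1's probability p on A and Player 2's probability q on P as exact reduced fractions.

(p,q) = (1/3, 7/8)

P1 indiff ⇒ q·0+(1-q)·14 = q·2+(1-q)·0 ⇒ q(-2) = (1-q)(-14) ⇒ q = 7/8
P2 indiff ⇒ p·3+(1-p)·8 = p·1+(1-p)·9 ⇒ p(2) = (1-p)(1) ⇒ p = 1/3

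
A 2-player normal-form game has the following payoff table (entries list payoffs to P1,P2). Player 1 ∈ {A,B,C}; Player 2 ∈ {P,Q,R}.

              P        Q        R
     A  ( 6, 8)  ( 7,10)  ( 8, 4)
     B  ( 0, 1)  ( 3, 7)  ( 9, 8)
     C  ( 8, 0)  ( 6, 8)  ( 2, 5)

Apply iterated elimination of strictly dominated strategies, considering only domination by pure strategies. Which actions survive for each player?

Remaining: P1:{A,B} P2:{Q,R}

P2 drop P (Q beats it: A:10>8 B:7>1 C:8>0)
P1 drop C (A beats it: Q:7>6 R:8>2)
P1→{A,B} P2→{Q,R}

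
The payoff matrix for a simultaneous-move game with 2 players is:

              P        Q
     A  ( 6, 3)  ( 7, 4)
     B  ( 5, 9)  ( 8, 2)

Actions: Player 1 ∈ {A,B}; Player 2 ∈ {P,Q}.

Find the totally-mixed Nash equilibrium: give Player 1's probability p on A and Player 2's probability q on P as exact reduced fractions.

p=7/8, q=1/2

P1 indiff ⇒ q·6+(1-q)·7 = q·5+(1-q)·8 ⇒ q(1) = (1-q)(1) ⇒ q = 1/2
P2 indiff ⇒ p·3+(1-p)·9 = p·4+(1-p)·2 ⇒ p(-1) = (1-p)(-7) ⇒ p = 7/8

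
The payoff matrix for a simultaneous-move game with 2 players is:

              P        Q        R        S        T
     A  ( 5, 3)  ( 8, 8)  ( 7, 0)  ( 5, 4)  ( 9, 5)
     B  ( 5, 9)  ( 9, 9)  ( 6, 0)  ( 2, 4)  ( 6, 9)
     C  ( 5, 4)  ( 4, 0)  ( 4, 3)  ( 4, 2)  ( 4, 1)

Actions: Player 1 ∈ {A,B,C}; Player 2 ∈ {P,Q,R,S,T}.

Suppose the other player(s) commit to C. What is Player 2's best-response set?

argmax u_2 = {P}

u_2(P vs C) = 4
u_2(Q vs C) = 0
u_2(R vs C) = 3
u_2(S vs C) = 2
u_2(T vs C) = 1
max payoff 4 at {P}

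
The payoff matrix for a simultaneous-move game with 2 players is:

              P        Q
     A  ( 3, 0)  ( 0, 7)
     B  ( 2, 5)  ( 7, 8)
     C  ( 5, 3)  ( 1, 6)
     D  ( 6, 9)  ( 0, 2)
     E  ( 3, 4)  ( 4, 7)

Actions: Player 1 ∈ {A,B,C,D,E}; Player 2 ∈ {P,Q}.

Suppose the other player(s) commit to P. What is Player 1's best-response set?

P1 best: {D}

u_1(A vs P) = 3
u_1(B vs P) = 2
u_1(C vs P) = 5
u_1(D vs P) = 6
u_1(E vs P) = 3
max payoff 6 at {D}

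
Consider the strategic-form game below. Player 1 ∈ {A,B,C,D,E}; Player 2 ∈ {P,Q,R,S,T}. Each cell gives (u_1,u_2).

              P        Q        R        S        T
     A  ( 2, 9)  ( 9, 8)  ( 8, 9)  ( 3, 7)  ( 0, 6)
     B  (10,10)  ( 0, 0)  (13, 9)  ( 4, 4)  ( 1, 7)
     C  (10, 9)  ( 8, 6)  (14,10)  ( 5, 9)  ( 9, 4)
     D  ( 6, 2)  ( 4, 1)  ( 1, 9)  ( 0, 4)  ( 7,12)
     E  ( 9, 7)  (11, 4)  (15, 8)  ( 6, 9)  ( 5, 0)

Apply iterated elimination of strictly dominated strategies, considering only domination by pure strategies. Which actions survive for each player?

P1 drop A (E beats it: P:9>2 Q:11>9 R:15>8 S:6>3 T:5>0)
P1 drop D (C beats it: P:10>6 Q:8>4 R:14>1 S:5>0 T:9>7)
P2 drop Q (P beats it: B:10>0 C:9>6 E:7>4)
P2 drop T (P beats it: B:10>7 C:9>4 E:7>0)
P1→{B,C,E} P2→{P,R,S}

Remaining: P1:{B,C,E} P2:{P,R,S}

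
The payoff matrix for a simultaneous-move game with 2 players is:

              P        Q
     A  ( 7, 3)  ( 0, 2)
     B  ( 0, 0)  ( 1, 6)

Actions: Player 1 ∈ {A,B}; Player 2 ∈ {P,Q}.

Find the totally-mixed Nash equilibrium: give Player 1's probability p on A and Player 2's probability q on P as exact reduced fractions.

(p,q) = (6/7, 1/8)

P1 indiff ⇒ q·7+(1-q)·0 = q·0+(1-q)·1 ⇒ q(7) = (1-q)(1) ⇒ q = 1/8
P2 indiff ⇒ p·3+(1-p)·0 = p·2+(1-p)·6 ⇒ p(1) = (1-p)(6) ⇒ p = 6/7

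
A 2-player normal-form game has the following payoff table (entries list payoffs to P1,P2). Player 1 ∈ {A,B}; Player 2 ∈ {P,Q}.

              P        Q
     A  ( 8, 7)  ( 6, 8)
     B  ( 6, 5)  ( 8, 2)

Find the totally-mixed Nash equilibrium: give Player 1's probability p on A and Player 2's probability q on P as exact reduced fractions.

P1 indiff ⇒ q·8+(1-q)·6 = q·6+(1-q)·8 ⇒ q(2) = (1-q)(2) ⇒ q = 1/2
P2 indiff ⇒ p·7+(1-p)·5 = p·8+(1-p)·2 ⇒ p(-1) = (1-p)(-3) ⇒ p = 3/4

P1 mixes 3/4 on A; P2 mixes 1/2 on P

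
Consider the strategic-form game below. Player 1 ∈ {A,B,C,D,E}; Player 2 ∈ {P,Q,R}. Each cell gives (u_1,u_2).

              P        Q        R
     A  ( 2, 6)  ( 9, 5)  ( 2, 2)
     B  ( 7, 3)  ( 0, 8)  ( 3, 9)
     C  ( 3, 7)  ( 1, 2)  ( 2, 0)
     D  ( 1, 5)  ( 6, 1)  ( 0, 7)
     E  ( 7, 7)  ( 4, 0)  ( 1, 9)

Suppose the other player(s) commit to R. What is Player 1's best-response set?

P1 best: {B}

u_1(A vs R) = 2
u_1(B vs R) = 3
u_1(C vs R) = 2
u_1(D vs R) = 0
u_1(E vs R) = 1
max payoff 3 at {B}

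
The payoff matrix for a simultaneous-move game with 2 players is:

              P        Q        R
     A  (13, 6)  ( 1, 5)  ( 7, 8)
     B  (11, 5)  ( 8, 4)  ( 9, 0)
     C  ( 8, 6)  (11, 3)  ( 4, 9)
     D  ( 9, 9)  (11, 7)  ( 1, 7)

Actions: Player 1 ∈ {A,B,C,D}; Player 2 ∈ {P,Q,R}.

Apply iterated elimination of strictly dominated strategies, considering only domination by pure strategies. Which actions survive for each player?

P2 drop Q (P beats it: A:6>5 B:5>4 C:6>3 D:9>7)
P1 drop C (A beats it: P:13>8 R:7>4)
P1 drop D (A beats it: P:13>9 R:7>1)
P1→{A,B} P2→{P,R}

Survivors P1:{A,B} P2:{P,R}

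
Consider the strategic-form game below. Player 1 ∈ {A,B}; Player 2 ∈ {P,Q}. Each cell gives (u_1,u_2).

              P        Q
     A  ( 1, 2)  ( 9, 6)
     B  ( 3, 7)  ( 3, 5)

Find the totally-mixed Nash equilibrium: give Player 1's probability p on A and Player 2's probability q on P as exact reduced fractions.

P1 mixes 1/3 on A; P2 mixes 3/4 on P

P1 indiff ⇒ q·1+(1-q)·9 = q·3+(1-q)·3 ⇒ q(-2) = (1-q)(-6) ⇒ q = 3/4
P2 indiff ⇒ p·2+(1-p)·7 = p·6+(1-p)·5 ⇒ p(-4) = (1-p)(-2) ⇒ p = 1/3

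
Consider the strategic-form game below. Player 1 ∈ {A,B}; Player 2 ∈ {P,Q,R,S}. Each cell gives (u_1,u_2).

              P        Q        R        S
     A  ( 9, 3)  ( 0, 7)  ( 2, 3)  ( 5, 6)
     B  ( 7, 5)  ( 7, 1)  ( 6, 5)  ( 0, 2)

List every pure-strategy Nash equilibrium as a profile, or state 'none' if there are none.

(A,P): not NE [P2→Q gives 7>3]
(A,Q): not NE [P1→B gives 7>0]
(A,R): not NE [P1→B gives 6>2; P2→Q gives 7>3]
(A,S): not NE [P2→Q gives 7>6]
(B,P): not NE [P1→A gives 9>7]
(B,Q): not NE [P2→R gives 5>1]
(B,R): NE
(B,S): not NE [P1→A gives 5>0; P2→R gives 5>2]

NE set: (B,R)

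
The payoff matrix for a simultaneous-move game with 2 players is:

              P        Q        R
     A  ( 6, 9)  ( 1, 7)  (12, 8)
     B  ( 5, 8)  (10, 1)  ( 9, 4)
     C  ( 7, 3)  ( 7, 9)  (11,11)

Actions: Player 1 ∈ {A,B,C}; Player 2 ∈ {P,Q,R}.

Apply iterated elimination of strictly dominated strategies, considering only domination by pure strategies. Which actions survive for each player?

IESDS → P1:{A,C} P2:{P,R}

P2 drop Q (R beats it: A:8>7 B:4>1 C:11>9)
P1 drop B (A beats it: P:6>5 R:12>9)
P1→{A,C} P2→{P,R}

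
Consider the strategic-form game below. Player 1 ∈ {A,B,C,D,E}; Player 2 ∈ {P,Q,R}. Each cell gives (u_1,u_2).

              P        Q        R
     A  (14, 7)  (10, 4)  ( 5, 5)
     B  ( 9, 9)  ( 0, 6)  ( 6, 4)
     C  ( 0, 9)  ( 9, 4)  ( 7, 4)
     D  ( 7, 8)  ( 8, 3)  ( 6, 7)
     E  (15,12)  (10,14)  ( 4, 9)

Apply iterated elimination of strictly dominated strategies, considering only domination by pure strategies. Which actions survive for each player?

IESDS → P1:{A,E} P2:{P,Q}

P2 drop R (P beats it: A:7>5 B:9>4 C:9>4 D:8>7 E:12>9)
P1 drop B (A beats it: P:14>9 Q:10>0)
P1 drop C (A beats it: P:14>0 Q:10>9)
P1 drop D (A beats it: P:14>7 Q:10>8)
P1→{A,E} P2→{P,Q}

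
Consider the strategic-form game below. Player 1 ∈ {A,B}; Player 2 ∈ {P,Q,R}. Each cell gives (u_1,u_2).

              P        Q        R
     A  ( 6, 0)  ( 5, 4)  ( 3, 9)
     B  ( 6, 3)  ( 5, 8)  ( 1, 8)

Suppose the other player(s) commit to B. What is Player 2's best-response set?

u_2(P vs B) = 3
u_2(Q vs B) = 8
u_2(R vs B) = 8
max payoff 8 at {Q,R}

P2 best: {Q,R}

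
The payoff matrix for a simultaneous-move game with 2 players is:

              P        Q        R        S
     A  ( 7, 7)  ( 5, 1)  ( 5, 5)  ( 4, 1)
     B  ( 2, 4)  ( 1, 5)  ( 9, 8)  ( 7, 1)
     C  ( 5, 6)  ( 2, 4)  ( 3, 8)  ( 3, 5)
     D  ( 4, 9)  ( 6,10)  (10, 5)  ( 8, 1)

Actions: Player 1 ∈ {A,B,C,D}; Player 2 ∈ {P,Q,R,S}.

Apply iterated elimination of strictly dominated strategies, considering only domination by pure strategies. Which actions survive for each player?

IESDS → P1:{A,D} P2:{P,Q}

P1 drop B (D beats it: P:4>2 Q:6>1 R:10>9 S:8>7)
P1 drop C (A beats it: P:7>5 Q:5>2 R:5>3 S:4>3)
P2 drop R (P beats it: A:7>5 D:9>5)
P2 drop S (P beats it: A:7>1 D:9>1)
P1→{A,D} P2→{P,Q}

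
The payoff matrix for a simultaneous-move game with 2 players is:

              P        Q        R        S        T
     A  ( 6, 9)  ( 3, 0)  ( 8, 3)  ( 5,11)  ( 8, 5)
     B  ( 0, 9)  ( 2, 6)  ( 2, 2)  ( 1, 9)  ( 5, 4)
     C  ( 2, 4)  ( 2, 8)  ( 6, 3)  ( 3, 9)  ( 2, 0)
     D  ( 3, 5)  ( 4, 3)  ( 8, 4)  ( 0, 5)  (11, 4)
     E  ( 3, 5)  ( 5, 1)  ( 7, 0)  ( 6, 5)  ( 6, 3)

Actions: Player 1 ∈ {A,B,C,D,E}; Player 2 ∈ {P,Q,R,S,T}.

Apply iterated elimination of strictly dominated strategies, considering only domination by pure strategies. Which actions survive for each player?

Remaining: P1:{A,E} P2:{P,S}

P1 drop B (A beats it: P:6>0 Q:3>2 R:8>2 S:5>1 T:8>5)
P1 drop C (A beats it: P:6>2 Q:3>2 R:8>6 S:5>3 T:8>2)
P2 drop Q (P beats it: A:9>0 D:5>3 E:5>1)
P2 drop R (P beats it: A:9>3 D:5>4 E:5>0)
P2 drop T (P beats it: A:9>5 D:5>4 E:5>3)
P1 drop D (A beats it: P:6>3 S:5>0)
P1→{A,E} P2→{P,S}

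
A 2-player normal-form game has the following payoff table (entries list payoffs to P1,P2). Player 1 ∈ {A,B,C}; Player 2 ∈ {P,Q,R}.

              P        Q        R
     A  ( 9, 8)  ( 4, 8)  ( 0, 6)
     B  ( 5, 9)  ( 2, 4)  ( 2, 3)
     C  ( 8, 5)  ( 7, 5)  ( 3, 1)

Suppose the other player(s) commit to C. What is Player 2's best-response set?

u_2(P vs C) = 5
u_2(Q vs C) = 5
u_2(R vs C) = 1
max payoff 5 at {P,Q}

argmax u_2 = {P,Q}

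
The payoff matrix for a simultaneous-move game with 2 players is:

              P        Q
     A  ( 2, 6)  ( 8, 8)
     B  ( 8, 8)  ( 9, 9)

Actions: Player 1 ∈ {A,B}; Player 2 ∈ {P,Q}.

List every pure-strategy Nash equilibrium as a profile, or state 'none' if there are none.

(A,P): not NE [P1→B gives 8>2; P2→Q gives 8>6]
(A,Q): not NE [P1→B gives 9>8]
(B,P): not NE [P2→Q gives 9>8]
(B,Q): NE

PSNE = {(B,Q)}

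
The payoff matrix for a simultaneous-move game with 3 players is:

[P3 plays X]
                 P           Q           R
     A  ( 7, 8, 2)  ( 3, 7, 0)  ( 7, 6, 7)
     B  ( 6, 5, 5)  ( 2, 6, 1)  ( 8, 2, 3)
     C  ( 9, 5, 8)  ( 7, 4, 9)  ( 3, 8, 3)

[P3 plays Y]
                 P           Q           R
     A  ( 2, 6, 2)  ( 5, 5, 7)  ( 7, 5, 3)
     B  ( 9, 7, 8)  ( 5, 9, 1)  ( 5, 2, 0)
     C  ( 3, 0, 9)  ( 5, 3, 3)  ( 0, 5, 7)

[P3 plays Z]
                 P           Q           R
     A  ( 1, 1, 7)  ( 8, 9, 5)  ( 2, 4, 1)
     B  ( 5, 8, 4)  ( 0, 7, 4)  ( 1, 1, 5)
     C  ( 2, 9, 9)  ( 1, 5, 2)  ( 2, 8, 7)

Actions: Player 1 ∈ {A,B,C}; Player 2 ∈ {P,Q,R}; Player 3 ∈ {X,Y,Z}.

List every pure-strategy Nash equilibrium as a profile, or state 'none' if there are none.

No pure NE.

(A,P,X): not NE [P1→C gives 9>7; P3→Z gives 7>2]
(A,P,Y): not NE [P1→B gives 9>2; P3→Z gives 7>2]
(A,P,Z): not NE [P1→B gives 5>1; P2→Q gives 9>1]
(A,Q,X): not NE [P1→C gives 7>3; P2→P gives 8>7; P3→Y gives 7>0]
(A,Q,Y): not NE [P2→P gives 6>5]
(A,Q,Z): not NE [P3→Y gives 7>5]
(A,R,X): not NE [P1→B gives 8>7; P2→P gives 8>6]
(A,R,Y): not NE [P2→P gives 6>5; P3→X gives 7>3]
(A,R,Z): not NE [P2→Q gives 9>4; P3→X gives 7>1]
(B,P,X): not NE [P1→C gives 9>6; P2→Q gives 6>5; P3→Y gives 8>5]
(B,P,Y): not NE [P2→Q gives 9>7]
(B,P,Z): not NE [P3→Y gives 8>4]
(B,Q,X): not NE [P1→C gives 7>2; P3→Z gives 4>1]
(B,Q,Y): not NE [P3→Z gives 4>1]
(B,Q,Z): not NE [P1→A gives 8>0; P2→P gives 8>7]
(B,R,X): not NE [P2→Q gives 6>2; P3→Z gives 5>3]
(B,R,Y): not NE [P1→A gives 7>5; P2→Q gives 9>2; P3→Z gives 5>0]
(B,R,Z): not NE [P1→C gives 2>1; P2→P gives 8>1]
(C,P,X): not NE [P2→R gives 8>5; P3→Z gives 9>8]
(C,P,Y): not NE [P1→B gives 9>3; P2→R gives 5>0]
(C,P,Z): not NE [P1→B gives 5>2]
(C,Q,X): not NE [P2→R gives 8>4]
(C,Q,Y): not NE [P2→R gives 5>3; P3→X gives 9>3]
(C,Q,Z): not NE [P1→A gives 8>1; P2→P gives 9>5; P3→X gives 9>2]
(C,R,X): not NE [P1→B gives 8>3; P3→Z gives 7>3]
(C,R,Y): not NE [P1→A gives 7>0]
(C,R,Z): not NE [P2→P gives 9>8]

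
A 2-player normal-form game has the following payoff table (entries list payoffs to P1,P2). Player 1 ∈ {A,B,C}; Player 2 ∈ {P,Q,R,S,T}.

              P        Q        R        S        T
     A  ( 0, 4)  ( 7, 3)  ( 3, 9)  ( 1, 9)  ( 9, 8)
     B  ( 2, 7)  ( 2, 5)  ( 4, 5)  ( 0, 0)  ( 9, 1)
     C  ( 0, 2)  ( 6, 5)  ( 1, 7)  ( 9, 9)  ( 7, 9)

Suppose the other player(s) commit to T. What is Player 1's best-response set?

argmax u_1 = {A,B}

u_1(A vs T) = 9
u_1(B vs T) = 9
u_1(C vs T) = 7
max payoff 9 at {A,B}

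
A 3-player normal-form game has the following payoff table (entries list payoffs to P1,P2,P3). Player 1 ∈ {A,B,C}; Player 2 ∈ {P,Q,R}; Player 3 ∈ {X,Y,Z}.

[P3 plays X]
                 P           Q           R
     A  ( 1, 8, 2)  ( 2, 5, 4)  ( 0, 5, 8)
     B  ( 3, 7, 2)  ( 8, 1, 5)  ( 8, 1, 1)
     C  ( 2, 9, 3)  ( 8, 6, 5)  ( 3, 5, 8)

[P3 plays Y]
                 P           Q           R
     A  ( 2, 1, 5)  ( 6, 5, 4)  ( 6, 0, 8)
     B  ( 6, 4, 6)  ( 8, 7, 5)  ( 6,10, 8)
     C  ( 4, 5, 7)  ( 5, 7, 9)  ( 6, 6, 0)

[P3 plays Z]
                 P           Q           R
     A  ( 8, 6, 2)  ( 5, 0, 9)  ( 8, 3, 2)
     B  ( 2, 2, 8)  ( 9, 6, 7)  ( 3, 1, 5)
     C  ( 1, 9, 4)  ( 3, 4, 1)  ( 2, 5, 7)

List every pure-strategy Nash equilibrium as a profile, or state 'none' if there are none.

NE set: (B,Q,Z), (B,R,Y)

(A,P,X): not NE [P1→B gives 3>1; P3→Y gives 5>2]
(A,P,Y): not NE [P1→B gives 6>2; P2→Q gives 5>1]
(A,P,Z): not NE [P3→Y gives 5>2]
(A,Q,X): not NE [P1→C gives 8>2; P2→P gives 8>5; P3→Z gives 9>4]
(A,Q,Y): not NE [P1→B gives 8>6; P3→Z gives 9>4]
(A,Q,Z): not NE [P1→B gives 9>5; P2→P gives 6>0]
(A,R,X): not NE [P1→B gives 8>0; P2→P gives 8>5]
(A,R,Y): not NE [P2→Q gives 5>0]
(A,R,Z): not NE [P2→P gives 6>3; P3→Y gives 8>2]
(B,P,X): not NE [P3→Z gives 8>2]
(B,P,Y): not NE [P2→R gives 10>4; P3→Z gives 8>6]
(B,P,Z): not NE [P1→A gives 8>2; P2→Q gives 6>2]
(B,Q,X): not NE [P2→P gives 7>1; P3→Z gives 7>5]
(B,Q,Y): not NE [P2→R gives 10>7; P3→Z gives 7>5]
(B,Q,Z): NE
(B,R,X): not NE [P2→P gives 7>1; P3→Y gives 8>1]
(B,R,Y): NE
(B,R,Z): not NE [P1→A gives 8>3; P2→Q gives 6>1; P3→Y gives 8>5]
(C,P,X): not NE [P1→B gives 3>2; P3→Y gives 7>3]
(C,P,Y): not NE [P1→B gives 6>4; P2→Q gives 7>5]
(C,P,Z): not NE [P1→A gives 8>1; P3→Y gives 7>4]
(C,Q,X): not NE [P2→P gives 9>6; P3→Y gives 9>5]
(C,Q,Y): not NE [P1→B gives 8>5]
(C,Q,Z): not NE [P1→B gives 9>3; P2→P gives 9>4; P3→Y gives 9>1]
(C,R,X): not NE [P1→B gives 8>3; P2→P gives 9>5]
(C,R,Y): not NE [P2→Q gives 7>6; P3→X gives 8>0]
(C,R,Z): not NE [P1→A gives 8>2; P2→P gives 9>5; P3→X gives 8>7]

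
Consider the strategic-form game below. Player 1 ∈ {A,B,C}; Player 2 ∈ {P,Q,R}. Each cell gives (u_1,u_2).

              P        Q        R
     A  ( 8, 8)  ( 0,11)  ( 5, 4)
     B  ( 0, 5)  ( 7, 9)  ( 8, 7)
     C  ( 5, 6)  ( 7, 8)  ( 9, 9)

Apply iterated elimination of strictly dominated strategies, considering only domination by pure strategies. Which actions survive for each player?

Remaining: P1:{B,C} P2:{Q,R}

P2 drop P (Q beats it: A:11>8 B:9>5 C:8>6)
P1 drop A (B beats it: Q:7>0 R:8>5)
P1→{B,C} P2→{Q,R}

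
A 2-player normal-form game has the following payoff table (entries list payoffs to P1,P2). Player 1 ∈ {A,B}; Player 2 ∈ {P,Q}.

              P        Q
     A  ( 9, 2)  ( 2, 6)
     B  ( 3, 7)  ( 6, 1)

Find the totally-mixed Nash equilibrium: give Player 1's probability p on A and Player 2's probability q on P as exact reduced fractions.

p=3/5, q=2/5

P1 indiff ⇒ q·9+(1-q)·2 = q·3+(1-q)·6 ⇒ q(6) = (1-q)(4) ⇒ q = 2/5
P2 indiff ⇒ p·2+(1-p)·7 = p·6+(1-p)·1 ⇒ p(-4) = (1-p)(-6) ⇒ p = 3/5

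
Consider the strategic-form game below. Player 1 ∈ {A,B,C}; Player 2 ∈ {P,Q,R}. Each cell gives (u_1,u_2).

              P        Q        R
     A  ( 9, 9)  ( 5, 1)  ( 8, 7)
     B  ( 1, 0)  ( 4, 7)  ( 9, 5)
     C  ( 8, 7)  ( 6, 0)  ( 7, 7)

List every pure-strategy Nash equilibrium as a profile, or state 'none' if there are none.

(A,P): NE
(A,Q): not NE [P1→C gives 6>5; P2→P gives 9>1]
(A,R): not NE [P1→B gives 9>8; P2→P gives 9>7]
(B,P): not NE [P1→A gives 9>1; P2→Q gives 7>0]
(B,Q): not NE [P1→C gives 6>4]
(B,R): not NE [P2→Q gives 7>5]
(C,P): not NE [P1→A gives 9>8]
(C,Q): not NE [P2→R gives 7>0]
(C,R): not NE [P1→B gives 9>7]

NE set: (A,P)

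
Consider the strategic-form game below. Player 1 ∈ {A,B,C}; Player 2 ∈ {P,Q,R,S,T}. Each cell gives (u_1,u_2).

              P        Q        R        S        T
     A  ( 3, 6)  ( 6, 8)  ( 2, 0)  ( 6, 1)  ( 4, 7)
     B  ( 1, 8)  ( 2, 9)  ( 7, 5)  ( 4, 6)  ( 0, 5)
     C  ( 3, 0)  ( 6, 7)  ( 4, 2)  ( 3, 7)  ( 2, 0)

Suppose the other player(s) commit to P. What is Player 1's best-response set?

BR_1 = {A,C}

u_1(A vs P) = 3
u_1(B vs P) = 1
u_1(C vs P) = 3
max payoff 3 at {A,C}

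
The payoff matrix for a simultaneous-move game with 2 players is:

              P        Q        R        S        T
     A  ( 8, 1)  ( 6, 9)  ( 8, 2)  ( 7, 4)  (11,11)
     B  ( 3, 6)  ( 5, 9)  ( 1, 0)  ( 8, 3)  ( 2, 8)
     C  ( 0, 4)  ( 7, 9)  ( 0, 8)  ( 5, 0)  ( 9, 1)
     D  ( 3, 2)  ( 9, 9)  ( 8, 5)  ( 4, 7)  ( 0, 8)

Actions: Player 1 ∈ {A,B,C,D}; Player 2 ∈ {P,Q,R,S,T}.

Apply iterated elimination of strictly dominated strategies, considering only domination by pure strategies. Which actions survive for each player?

Survivors P1:{A,C,D} P2:{Q,T}

P2 drop P (Q beats it: A:9>1 B:9>6 C:9>4 D:9>2)
P2 drop R (Q beats it: A:9>2 B:9>0 C:9>8 D:9>5)
P2 drop S (Q beats it: A:9>4 B:9>3 C:9>0 D:9>7)
P1 drop B (A beats it: Q:6>5 T:11>2)
P1→{A,C,D} P2→{Q,T}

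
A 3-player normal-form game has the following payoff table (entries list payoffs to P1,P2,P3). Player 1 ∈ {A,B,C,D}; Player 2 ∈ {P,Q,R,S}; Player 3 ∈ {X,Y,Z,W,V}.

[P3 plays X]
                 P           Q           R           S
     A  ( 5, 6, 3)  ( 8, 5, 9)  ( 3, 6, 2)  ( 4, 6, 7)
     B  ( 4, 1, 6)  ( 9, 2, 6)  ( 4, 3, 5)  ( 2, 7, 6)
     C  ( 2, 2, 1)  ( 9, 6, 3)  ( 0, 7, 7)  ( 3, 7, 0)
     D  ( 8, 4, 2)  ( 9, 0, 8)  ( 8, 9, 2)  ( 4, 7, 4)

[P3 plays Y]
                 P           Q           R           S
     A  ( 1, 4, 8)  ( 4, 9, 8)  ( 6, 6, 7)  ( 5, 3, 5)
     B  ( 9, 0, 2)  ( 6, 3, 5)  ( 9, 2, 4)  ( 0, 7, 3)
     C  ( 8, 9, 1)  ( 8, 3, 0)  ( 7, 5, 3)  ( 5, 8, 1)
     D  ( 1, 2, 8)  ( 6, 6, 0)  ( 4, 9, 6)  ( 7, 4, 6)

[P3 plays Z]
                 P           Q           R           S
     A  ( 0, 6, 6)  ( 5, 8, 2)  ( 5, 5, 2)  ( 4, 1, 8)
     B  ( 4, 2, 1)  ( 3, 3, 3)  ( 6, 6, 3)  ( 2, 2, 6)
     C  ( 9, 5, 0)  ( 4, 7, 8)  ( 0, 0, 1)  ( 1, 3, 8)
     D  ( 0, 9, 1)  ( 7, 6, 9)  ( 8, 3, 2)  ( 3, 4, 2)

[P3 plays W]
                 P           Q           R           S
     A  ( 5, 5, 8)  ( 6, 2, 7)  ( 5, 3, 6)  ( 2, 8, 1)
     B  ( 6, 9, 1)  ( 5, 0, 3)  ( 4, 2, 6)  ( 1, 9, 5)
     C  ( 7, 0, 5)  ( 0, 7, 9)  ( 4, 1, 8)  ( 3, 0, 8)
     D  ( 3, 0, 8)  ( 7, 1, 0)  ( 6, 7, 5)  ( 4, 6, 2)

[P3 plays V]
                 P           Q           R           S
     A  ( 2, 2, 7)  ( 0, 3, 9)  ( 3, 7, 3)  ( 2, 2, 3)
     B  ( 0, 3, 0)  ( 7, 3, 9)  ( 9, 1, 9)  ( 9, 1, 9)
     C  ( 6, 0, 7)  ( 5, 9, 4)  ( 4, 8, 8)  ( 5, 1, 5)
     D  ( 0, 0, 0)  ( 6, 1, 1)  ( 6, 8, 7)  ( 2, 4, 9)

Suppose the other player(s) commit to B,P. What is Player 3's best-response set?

u_3(X vs B,P) = 6
u_3(Y vs B,P) = 2
u_3(Z vs B,P) = 1
u_3(W vs B,P) = 1
u_3(V vs B,P) = 0
max payoff 6 at {X}

argmax u_3 = {X}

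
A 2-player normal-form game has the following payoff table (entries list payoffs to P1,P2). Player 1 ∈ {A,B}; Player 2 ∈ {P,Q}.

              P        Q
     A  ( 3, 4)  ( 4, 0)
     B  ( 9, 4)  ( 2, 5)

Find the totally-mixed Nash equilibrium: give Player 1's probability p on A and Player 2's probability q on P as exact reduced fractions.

P1 indiff ⇒ q·3+(1-q)·4 = q·9+(1-q)·2 ⇒ q(-6) = (1-q)(-2) ⇒ q = 1/4
P2 indiff ⇒ p·4+(1-p)·4 = p·0+(1-p)·5 ⇒ p(4) = (1-p)(1) ⇒ p = 1/5

P1 mixes 1/5 on A; P2 mixes 1/4 on P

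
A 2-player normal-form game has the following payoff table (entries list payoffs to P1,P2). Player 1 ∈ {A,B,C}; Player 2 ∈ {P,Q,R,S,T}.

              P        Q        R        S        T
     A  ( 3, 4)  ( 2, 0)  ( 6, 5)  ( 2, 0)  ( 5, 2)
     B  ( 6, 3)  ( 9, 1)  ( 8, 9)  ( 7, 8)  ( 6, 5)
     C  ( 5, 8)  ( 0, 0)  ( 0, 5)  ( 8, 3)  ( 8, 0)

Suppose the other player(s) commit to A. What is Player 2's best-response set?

P2 best: {R}

u_2(P vs A) = 4
u_2(Q vs A) = 0
u_2(R vs A) = 5
u_2(S vs A) = 0
u_2(T vs A) = 2
max payoff 5 at {R}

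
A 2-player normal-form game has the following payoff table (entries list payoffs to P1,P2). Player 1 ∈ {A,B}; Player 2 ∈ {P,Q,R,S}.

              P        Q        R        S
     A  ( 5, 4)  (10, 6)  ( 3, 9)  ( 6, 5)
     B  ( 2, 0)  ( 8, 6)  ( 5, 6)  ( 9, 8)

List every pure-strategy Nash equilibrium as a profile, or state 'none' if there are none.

(A,P): not NE [P2→R gives 9>4]
(A,Q): not NE [P2→R gives 9>6]
(A,R): not NE [P1→B gives 5>3]
(A,S): not NE [P1→B gives 9>6; P2→R gives 9>5]
(B,P): not NE [P1→A gives 5>2; P2→S gives 8>0]
(B,Q): not NE [P1→A gives 10>8; P2→S gives 8>6]
(B,R): not NE [P2→S gives 8>6]
(B,S): NE

Nash profiles: (B,S)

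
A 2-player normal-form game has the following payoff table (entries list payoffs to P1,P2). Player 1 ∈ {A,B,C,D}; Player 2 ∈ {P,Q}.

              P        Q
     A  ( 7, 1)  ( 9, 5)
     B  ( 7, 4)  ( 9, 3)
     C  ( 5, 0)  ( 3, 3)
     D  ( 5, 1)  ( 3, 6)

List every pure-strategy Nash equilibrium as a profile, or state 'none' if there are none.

(A,P): not NE [P2→Q gives 5>1]
(A,Q): NE
(B,P): NE
(B,Q): not NE [P2→P gives 4>3]
(C,P): not NE [P1→B gives 7>5; P2→Q gives 3>0]
(C,Q): not NE [P1→B gives 9>3]
(D,P): not NE [P1→B gives 7>5; P2→Q gives 6>1]
(D,Q): not NE [P1→B gives 9>3]

PSNE = {(A,Q), (B,P)}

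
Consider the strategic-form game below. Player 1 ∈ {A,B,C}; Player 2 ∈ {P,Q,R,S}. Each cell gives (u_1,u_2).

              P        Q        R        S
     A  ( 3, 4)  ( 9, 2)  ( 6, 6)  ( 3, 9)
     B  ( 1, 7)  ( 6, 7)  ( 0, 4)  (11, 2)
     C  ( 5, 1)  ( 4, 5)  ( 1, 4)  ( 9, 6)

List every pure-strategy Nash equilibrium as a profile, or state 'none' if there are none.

(A,P): not NE [P1→C gives 5>3; P2→S gives 9>4]
(A,Q): not NE [P2→S gives 9>2]
(A,R): not NE [P2→S gives 9>6]
(A,S): not NE [P1→B gives 11>3]
(B,P): not NE [P1→C gives 5>1]
(B,Q): not NE [P1→A gives 9>6]
(B,R): not NE [P1→A gives 6>0; P2→Q gives 7>4]
(B,S): not NE [P2→Q gives 7>2]
(C,P): not NE [P2→S gives 6>1]
(C,Q): not NE [P1→A gives 9>4; P2→S gives 6>5]
(C,R): not NE [P1→A gives 6>1; P2→S gives 6>4]
(C,S): not NE [P1→B gives 11>9]

Equilibria: none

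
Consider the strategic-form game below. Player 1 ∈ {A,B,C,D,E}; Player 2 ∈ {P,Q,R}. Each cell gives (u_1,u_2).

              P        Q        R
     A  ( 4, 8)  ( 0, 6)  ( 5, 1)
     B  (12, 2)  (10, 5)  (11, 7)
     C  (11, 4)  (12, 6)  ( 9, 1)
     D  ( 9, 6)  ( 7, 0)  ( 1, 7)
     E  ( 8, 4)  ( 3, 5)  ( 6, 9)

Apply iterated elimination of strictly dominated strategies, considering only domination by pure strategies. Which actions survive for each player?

P1 drop A (B beats it: P:12>4 Q:10>0 R:11>5)
P1 drop D (B beats it: P:12>9 Q:10>7 R:11>1)
P1 drop E (B beats it: P:12>8 Q:10>3 R:11>6)
P2 drop P (Q beats it: B:5>2 C:6>4)
P1→{B,C} P2→{Q,R}

Remaining: P1:{B,C} P2:{Q,R}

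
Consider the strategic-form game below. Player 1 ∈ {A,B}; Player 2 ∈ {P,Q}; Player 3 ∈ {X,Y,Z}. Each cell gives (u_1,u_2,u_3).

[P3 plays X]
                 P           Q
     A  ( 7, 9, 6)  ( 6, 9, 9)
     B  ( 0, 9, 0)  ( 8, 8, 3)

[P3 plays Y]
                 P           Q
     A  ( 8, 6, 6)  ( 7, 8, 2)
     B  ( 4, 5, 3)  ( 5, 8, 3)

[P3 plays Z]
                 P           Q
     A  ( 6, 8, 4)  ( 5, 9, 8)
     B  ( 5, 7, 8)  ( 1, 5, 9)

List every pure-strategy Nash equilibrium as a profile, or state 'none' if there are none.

(A,P,X): NE
(A,P,Y): not NE [P2→Q gives 8>6]
(A,P,Z): not NE [P2→Q gives 9>8; P3→Y gives 6>4]
(A,Q,X): not NE [P1→B gives 8>6]
(A,Q,Y): not NE [P3→X gives 9>2]
(A,Q,Z): not NE [P3→X gives 9>8]
(B,P,X): not NE [P1→A gives 7>0; P3→Z gives 8>0]
(B,P,Y): not NE [P1→A gives 8>4; P2→Q gives 8>5; P3→Z gives 8>3]
(B,P,Z): not NE [P1→A gives 6>5]
(B,Q,X): not NE [P2→P gives 9>8; P3→Z gives 9>3]
(B,Q,Y): not NE [P1→A gives 7>5; P3→Z gives 9>3]
(B,Q,Z): not NE [P1→A gives 5>1; P2→P gives 7>5]

PSNE = {(A,P,X)}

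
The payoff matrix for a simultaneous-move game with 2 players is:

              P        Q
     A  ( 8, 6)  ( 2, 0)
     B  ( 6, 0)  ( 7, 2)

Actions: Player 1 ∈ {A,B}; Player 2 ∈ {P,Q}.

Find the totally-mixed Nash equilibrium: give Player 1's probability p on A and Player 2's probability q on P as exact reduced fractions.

P1 mixes 1/4 on A; P2 mixes 5/7 on P

P1 indiff ⇒ q·8+(1-q)·2 = q·6+(1-q)·7 ⇒ q(2) = (1-q)(5) ⇒ q = 5/7
P2 indiff ⇒ p·6+(1-p)·0 = p·0+(1-p)·2 ⇒ p(6) = (1-p)(2) ⇒ p = 1/4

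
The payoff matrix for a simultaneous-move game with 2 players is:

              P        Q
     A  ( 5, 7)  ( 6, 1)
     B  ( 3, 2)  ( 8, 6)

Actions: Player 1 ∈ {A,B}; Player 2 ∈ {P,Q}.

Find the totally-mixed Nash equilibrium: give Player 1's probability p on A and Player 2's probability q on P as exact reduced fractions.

p=2/5, q=1/2

P1 indiff ⇒ q·5+(1-q)·6 = q·3+(1-q)·8 ⇒ q(2) = (1-q)(2) ⇒ q = 1/2
P2 indiff ⇒ p·7+(1-p)·2 = p·1+(1-p)·6 ⇒ p(6) = (1-p)(4) ⇒ p = 2/5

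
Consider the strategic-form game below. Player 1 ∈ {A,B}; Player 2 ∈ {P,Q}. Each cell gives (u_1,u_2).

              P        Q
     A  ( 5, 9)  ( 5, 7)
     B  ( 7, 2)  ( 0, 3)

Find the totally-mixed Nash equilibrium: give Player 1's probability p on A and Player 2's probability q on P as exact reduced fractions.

(p,q) = (1/3, 5/7)

P1 indiff ⇒ q·5+(1-q)·5 = q·7+(1-q)·0 ⇒ q(-2) = (1-q)(-5) ⇒ q = 5/7
P2 indiff ⇒ p·9+(1-p)·2 = p·7+(1-p)·3 ⇒ p(2) = (1-p)(1) ⇒ p = 1/3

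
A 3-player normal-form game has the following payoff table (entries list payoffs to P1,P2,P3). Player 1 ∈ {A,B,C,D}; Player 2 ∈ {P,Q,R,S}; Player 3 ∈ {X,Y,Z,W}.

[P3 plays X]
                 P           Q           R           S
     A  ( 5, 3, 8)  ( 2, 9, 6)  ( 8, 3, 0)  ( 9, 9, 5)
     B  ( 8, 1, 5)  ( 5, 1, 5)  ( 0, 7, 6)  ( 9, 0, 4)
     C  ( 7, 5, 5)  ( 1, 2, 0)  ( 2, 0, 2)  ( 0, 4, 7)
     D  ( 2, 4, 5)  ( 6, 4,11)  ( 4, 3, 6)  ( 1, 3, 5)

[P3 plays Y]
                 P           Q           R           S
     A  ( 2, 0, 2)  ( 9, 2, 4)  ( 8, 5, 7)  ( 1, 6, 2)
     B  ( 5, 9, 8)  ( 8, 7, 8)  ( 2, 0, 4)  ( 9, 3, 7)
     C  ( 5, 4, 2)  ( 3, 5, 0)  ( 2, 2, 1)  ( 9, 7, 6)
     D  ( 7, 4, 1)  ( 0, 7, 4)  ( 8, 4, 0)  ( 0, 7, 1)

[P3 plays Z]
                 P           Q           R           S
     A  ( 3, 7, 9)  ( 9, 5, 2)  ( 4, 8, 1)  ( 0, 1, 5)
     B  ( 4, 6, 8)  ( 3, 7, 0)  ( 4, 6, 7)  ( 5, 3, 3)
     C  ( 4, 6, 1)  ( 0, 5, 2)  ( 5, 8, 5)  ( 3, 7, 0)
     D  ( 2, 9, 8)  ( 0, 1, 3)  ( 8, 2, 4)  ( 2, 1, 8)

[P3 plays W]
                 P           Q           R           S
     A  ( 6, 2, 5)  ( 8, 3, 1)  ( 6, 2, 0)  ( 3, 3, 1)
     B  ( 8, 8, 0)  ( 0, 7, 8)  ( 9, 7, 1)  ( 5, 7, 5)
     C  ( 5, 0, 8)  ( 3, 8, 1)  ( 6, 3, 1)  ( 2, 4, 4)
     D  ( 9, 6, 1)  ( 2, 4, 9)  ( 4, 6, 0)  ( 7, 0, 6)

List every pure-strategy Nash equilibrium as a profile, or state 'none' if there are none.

(A,P,X): not NE [P1→B gives 8>5; P2→S gives 9>3; P3→Z gives 9>8]
(A,P,Y): not NE [P1→D gives 7>2; P2→S gives 6>0; P3→Z gives 9>2]
(A,P,Z): not NE [P1→C gives 4>3; P2→R gives 8>7]
(A,P,W): not NE [P1→D gives 9>6; P2→S gives 3>2; P3→Z gives 9>5]
(A,Q,X): not NE [P1→D gives 6>2]
(A,Q,Y): not NE [P2→S gives 6>2; P3→X gives 6>4]
(A,Q,Z): not NE [P2→R gives 8>5; P3→X gives 6>2]
(A,Q,W): not NE [P3→X gives 6>1]
(A,R,X): not NE [P2→S gives 9>3; P3→Y gives 7>0]
(A,R,Y): not NE [P2→S gives 6>5]
(A,R,Z): not NE [P1→D gives 8>4; P3→Y gives 7>1]
(A,R,W): not NE [P1→B gives 9>6; P2→S gives 3>2; P3→Y gives 7>0]
(A,S,X): NE
(A,S,Y): not NE [P1→C gives 9>1; P3→Z gives 5>2]
(A,S,Z): not NE [P1→B gives 5>0; P2→R gives 8>1]
(A,S,W): not NE [P1→D gives 7>3; P3→Z gives 5>1]
(B,P,X): not NE [P2→R gives 7>1; P3→Z gives 8>5]
(B,P,Y): not NE [P1→D gives 7>5]
(B,P,Z): not NE [P2→Q gives 7>6]
(B,P,W): not NE [P1→D gives 9>8; P3→Z gives 8>0]
(B,Q,X): not NE [P1→D gives 6>5; P2→R gives 7>1; P3→W gives 8>5]
(B,Q,Y): not NE [P1→A gives 9>8; P2→P gives 9>7]
(B,Q,Z): not NE [P1→A gives 9>3; P3→W gives 8>0]
(B,Q,W): not NE [P1→A gives 8>0; P2→P gives 8>7]
(B,R,X): not NE [P1→A gives 8>0; P3→Z gives 7>6]
(B,R,Y): not NE [P1→D gives 8>2; P2→P gives 9>0; P3→Z gives 7>4]
(B,R,Z): not NE [P1→D gives 8>4; P2→Q gives 7>6]
(B,R,W): not NE [P2→P gives 8>7; P3→Z gives 7>1]
(B,S,X): not NE [P2→R gives 7>0; P3→Y gives 7>4]
(B,S,Y): not NE [P2→P gives 9>3]
(B,S,Z): not NE [P2→Q gives 7>3; P3→Y gives 7>3]
(B,S,W): not NE [P1→D gives 7>5; P2→P gives 8>7; P3→Y gives 7>5]
(C,P,X): not NE [P1→B gives 8>7; P3→W gives 8>5]
(C,P,Y): not NE [P1→D gives 7>5; P2→S gives 7>4; P3→W gives 8>2]
(C,P,Z): not NE [P2→R gives 8>6; P3→W gives 8>1]
(C,P,W): not NE [P1→D gives 9>5; P2→Q gives 8>0]
(C,Q,X): not NE [P1→D gives 6>1; P2→P gives 5>2; P3→Z gives 2>0]
(C,Q,Y): not NE [P1→A gives 9>3; P2→S gives 7>5; P3→Z gives 2>0]
(C,Q,Z): not NE [P1→A gives 9>0; P2→R gives 8>5]
(C,Q,W): not NE [P1→A gives 8>3; P3→Z gives 2>1]
(C,R,X): not NE [P1→A gives 8>2; P2→P gives 5>0; P3→Z gives 5>2]
(C,R,Y): not NE [P1→D gives 8>2; P2→S gives 7>2; P3→Z gives 5>1]
(C,R,Z): not NE [P1→D gives 8>5]
(C,R,W): not NE [P1→B gives 9>6; P2→Q gives 8>3; P3→Z gives 5>1]
(C,S,X): not NE [P1→B gives 9>0; P2→P gives 5>4]
(C,S,Y): not NE [P3→X gives 7>6]
(C,S,Z): not NE [P1→B gives 5>3; P2→R gives 8>7; P3→X gives 7>0]
(C,S,W): not NE [P1→D gives 7>2; P2→Q gives 8>4; P3→X gives 7>4]
(D,P,X): not NE [P1→B gives 8>2; P3→Z gives 8>5]
(D,P,Y): not NE [P2→S gives 7>4; P3→Z gives 8>1]
(D,P,Z): not NE [P1→C gives 4>2]
(D,P,W): not NE [P3→Z gives 8>1]
(D,Q,X): NE
(D,Q,Y): not NE [P1→A gives 9>0; P3→X gives 11>4]
(D,Q,Z): not NE [P1→A gives 9>0; P2→P gives 9>1; P3→X gives 11>3]
(D,Q,W): not NE [P1→A gives 8>2; P2→R gives 6>4; P3→X gives 11>9]
(D,R,X): not NE [P1→A gives 8>4; P2→Q gives 4>3]
(D,R,Y): not NE [P2→S gives 7>4; P3→X gives 6>0]
(D,R,Z): not NE [P2→P gives 9>2; P3→X gives 6>4]
(D,R,W): not NE [P1→B gives 9>4; P3→X gives 6>0]
(D,S,X): not NE [P1→B gives 9>1; P2→Q gives 4>3; P3→Z gives 8>5]
(D,S,Y): not NE [P1→C gives 9>0; P3→Z gives 8>1]
(D,S,Z): not NE [P1→B gives 5>2; P2→P gives 9>1]
(D,S,W): not NE [P2→R gives 6>0; P3→Z gives 8>6]

NE set: (A,S,X), (D,Q,X)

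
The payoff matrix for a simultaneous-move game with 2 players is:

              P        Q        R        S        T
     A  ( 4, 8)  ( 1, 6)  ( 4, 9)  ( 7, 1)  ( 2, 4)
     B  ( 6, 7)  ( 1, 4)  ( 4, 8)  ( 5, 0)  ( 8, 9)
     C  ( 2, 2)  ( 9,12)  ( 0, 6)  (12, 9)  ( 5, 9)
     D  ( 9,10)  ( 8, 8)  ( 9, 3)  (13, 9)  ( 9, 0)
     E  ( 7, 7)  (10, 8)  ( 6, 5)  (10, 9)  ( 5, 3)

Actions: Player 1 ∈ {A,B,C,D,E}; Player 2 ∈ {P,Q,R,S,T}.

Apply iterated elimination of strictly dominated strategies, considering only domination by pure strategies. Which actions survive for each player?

Survivors P1:{C,D,E} P2:{P,Q,S}

P1 drop A (D beats it: P:9>4 Q:8>1 R:9>4 S:13>7 T:9>2)
P1 drop B (D beats it: P:9>6 Q:8>1 R:9>4 S:13>5 T:9>8)
P2 drop R (Q beats it: C:12>6 D:8>3 E:8>5)
P2 drop T (Q beats it: C:12>9 D:8>0 E:8>3)
P1→{C,D,E} P2→{P,Q,S}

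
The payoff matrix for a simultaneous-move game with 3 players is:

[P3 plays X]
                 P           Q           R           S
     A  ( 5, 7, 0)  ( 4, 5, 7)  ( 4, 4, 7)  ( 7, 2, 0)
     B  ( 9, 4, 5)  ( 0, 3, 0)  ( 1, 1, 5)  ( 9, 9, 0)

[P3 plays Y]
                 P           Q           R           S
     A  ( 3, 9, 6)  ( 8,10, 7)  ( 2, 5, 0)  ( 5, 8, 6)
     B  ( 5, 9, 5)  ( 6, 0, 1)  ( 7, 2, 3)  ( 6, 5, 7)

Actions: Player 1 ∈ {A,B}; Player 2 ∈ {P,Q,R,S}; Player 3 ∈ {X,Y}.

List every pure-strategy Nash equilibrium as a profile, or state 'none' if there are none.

(A,P,X): not NE [P1→B gives 9>5; P3→Y gives 6>0]
(A,P,Y): not NE [P1→B gives 5>3; P2→Q gives 10>9]
(A,Q,X): not NE [P2→P gives 7>5]
(A,Q,Y): NE
(A,R,X): not NE [P2→P gives 7>4]
(A,R,Y): not NE [P1→B gives 7>2; P2→Q gives 10>5; P3→X gives 7>0]
(A,S,X): not NE [P1→B gives 9>7; P2→P gives 7>2; P3→Y gives 6>0]
(A,S,Y): not NE [P1→B gives 6>5; P2→Q gives 10>8]
(B,P,X): not NE [P2→S gives 9>4]
(B,P,Y): NE
(B,Q,X): not NE [P1→A gives 4>0; P2→S gives 9>3; P3→Y gives 1>0]
(B,Q,Y): not NE [P1→A gives 8>6; P2→P gives 9>0]
(B,R,X): not NE [P1→A gives 4>1; P2→S gives 9>1]
(B,R,Y): not NE [P2→P gives 9>2; P3→X gives 5>3]
(B,S,X): not NE [P3→Y gives 7>0]
(B,S,Y): not NE [P2→P gives 9>5]

NE set: (A,Q,Y), (B,P,Y)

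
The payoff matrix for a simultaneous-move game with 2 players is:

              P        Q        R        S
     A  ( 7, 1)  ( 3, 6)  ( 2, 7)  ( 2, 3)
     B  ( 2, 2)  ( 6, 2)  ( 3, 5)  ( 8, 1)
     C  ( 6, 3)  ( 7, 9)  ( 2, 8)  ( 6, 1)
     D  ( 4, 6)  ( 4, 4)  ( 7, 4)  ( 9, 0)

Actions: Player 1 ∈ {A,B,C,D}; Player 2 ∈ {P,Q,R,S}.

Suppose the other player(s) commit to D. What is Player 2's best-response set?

argmax u_2 = {P}

u_2(P vs D) = 6
u_2(Q vs D) = 4
u_2(R vs D) = 4
u_2(S vs D) = 0
max payoff 6 at {P}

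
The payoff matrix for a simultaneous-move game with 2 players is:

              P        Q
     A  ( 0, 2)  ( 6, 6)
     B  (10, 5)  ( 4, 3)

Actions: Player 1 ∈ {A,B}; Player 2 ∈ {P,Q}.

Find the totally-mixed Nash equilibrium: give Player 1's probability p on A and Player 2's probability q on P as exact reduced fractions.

P1 mixes 1/3 on A; P2 mixes 1/6 on P

P1 indiff ⇒ q·0+(1-q)·6 = q·10+(1-q)·4 ⇒ q(-10) = (1-q)(-2) ⇒ q = 1/6
P2 indiff ⇒ p·2+(1-p)·5 = p·6+(1-p)·3 ⇒ p(-4) = (1-p)(-2) ⇒ p = 1/3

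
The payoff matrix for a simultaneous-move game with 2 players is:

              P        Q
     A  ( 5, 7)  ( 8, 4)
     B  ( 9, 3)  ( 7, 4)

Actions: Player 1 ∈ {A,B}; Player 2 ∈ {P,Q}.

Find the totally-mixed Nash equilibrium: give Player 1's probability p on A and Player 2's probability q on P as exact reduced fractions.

P1 indiff ⇒ q·5+(1-q)·8 = q·9+(1-q)·7 ⇒ q(-4) = (1-q)(-1) ⇒ q = 1/5
P2 indiff ⇒ p·7+(1-p)·3 = p·4+(1-p)·4 ⇒ p(3) = (1-p)(1) ⇒ p = 1/4

(p,q) = (1/4, 1/5)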